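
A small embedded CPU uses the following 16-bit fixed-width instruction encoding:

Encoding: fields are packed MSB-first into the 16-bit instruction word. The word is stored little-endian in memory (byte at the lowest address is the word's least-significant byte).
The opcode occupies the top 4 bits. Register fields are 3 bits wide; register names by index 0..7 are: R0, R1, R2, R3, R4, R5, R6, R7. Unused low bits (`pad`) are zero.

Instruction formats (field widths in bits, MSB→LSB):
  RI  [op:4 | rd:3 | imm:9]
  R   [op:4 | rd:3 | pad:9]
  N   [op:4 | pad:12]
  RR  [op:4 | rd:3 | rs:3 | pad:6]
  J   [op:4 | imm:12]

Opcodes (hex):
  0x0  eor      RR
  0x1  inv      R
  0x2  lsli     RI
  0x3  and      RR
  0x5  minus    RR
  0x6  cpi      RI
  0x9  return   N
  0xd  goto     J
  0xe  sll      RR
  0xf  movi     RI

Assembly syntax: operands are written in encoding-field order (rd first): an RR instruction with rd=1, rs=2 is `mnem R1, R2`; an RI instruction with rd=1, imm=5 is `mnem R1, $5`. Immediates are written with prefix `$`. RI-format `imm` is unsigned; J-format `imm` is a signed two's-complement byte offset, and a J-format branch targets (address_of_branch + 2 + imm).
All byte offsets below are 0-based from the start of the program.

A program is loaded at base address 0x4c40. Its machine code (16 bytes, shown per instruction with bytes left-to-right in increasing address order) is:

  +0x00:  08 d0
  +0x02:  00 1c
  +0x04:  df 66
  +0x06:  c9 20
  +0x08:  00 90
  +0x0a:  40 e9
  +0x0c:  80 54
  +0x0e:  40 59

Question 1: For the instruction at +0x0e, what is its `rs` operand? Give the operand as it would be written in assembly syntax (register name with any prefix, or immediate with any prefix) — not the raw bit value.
off 0x0e: read 40 59 as little → 0x5940
  top 4b → 0x5 → minus [RR]
  rd: (w>>9)&0x7=0x4 → R4
  rs: (w>>6)&0x7=0x5 → R5

R5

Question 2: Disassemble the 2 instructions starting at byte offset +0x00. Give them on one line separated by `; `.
goto $8; inv R6

off 0x00: read 08 d0 as little → 0xd008
  top 4b → 0xd → goto [J]
  imm@[11:0]=0x8 ⇒ $8
off 0x02: read 00 1c as little → 0x1c00
  top 4b → 0x1 → inv [R]
  rd@[11:9]=0x6 ⇒ R6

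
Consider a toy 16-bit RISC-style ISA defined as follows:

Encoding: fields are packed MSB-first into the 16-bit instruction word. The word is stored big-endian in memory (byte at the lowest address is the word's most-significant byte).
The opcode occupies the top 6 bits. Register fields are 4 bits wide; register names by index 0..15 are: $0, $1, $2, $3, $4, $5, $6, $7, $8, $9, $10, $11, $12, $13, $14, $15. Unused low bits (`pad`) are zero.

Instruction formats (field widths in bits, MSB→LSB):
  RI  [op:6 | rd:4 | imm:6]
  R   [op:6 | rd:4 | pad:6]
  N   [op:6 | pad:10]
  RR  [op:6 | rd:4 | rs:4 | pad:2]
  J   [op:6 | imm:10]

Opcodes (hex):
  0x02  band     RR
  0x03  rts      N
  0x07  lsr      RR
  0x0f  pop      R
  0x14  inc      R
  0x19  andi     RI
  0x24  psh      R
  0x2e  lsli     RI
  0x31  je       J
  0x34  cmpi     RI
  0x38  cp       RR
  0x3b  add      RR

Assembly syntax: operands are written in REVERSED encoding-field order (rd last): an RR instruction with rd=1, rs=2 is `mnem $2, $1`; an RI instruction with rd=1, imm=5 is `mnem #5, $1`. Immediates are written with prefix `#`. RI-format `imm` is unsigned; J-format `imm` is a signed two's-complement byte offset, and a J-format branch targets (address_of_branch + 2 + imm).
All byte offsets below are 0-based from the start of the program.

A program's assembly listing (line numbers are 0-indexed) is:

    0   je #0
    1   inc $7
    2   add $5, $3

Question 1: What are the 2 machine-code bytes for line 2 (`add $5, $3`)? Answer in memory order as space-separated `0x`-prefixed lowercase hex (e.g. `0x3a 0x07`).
L2: add op=0x3b:6|rd=3:4|rs=5:4|pad=0:2 ⇒ 0xecd4 ⇒ big ec d4

0xec 0xd4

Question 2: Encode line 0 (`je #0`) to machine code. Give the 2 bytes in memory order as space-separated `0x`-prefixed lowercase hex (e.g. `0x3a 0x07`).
0xc4 0x00

line 0 (je): pack op=0x31:6|imm=0:10 = 0xc400; big→ c4 00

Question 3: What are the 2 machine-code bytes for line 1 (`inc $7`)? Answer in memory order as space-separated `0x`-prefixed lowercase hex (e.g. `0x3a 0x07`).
L1: inc op=0x14:6|rd=7:4|pad=0:6 ⇒ 0x51c0 ⇒ big 51 c0

0x51 0xc0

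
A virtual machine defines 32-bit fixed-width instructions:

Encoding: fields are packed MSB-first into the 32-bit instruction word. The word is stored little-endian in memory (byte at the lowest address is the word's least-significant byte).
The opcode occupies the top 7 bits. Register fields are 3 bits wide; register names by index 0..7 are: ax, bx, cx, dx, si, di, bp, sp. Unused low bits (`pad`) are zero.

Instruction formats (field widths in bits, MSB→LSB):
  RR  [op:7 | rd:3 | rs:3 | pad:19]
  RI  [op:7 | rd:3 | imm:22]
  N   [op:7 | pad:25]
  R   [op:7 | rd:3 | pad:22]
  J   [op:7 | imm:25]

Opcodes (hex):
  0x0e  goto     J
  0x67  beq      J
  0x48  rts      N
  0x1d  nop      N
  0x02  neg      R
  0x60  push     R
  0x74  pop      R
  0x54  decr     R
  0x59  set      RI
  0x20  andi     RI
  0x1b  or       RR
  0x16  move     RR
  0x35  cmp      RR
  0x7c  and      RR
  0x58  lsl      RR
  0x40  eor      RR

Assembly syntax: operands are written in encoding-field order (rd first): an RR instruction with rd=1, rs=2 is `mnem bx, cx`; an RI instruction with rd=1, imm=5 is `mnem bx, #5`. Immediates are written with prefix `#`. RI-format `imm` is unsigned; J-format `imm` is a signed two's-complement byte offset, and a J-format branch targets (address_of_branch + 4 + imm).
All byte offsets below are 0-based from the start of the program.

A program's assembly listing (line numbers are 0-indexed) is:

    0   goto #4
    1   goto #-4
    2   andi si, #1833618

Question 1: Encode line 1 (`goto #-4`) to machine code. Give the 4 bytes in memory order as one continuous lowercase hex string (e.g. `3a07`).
fcffff1d

line 1 (goto): pack op=0xe:7|imm=-4:25 = 0x1dfffffc; little→ fc ff ff 1d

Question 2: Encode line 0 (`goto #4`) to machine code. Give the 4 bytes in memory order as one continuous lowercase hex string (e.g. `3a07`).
0. goto fields op=0xe:7|imm=4:25 → word 1c000004h → 04 00 00 1c

0400001c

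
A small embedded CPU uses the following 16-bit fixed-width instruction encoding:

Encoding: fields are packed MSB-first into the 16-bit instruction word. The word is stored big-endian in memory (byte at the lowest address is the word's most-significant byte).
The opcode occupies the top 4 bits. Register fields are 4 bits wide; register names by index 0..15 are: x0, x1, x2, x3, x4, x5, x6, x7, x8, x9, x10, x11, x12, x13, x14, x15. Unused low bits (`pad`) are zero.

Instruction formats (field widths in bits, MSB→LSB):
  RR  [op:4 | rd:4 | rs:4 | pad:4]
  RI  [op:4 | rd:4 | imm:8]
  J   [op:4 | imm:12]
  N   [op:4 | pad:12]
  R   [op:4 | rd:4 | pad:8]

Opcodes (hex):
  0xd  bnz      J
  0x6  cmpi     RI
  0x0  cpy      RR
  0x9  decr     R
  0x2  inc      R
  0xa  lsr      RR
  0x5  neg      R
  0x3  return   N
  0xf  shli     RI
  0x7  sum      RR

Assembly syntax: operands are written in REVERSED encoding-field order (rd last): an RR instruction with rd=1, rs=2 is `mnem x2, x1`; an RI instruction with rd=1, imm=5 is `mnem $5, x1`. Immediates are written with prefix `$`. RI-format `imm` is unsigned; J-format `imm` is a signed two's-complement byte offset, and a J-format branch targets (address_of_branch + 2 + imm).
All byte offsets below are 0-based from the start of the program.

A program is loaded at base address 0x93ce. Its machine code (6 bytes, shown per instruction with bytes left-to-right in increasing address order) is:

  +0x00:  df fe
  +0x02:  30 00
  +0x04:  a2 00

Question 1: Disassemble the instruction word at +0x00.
@+00  big-endian(df fe) = 0xdffe
  opcode bits[15:12]=0xd: bnz/J
  imm@[11:0]=0xffe (s12→-2) ⇒ $-2

bnz $-2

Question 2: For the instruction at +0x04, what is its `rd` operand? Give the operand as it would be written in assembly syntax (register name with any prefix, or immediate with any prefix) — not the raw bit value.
[04] a2 00 → 0xa200
  top 4b → 0xa → lsr [RR]
  [11:8] rd=2 = x2
  [7:4] rs=0 = x0

x2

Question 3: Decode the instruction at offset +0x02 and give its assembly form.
return

@+02  big-endian(30 00) = 0x3000
  opcode bits[15:12]=0x3: return/N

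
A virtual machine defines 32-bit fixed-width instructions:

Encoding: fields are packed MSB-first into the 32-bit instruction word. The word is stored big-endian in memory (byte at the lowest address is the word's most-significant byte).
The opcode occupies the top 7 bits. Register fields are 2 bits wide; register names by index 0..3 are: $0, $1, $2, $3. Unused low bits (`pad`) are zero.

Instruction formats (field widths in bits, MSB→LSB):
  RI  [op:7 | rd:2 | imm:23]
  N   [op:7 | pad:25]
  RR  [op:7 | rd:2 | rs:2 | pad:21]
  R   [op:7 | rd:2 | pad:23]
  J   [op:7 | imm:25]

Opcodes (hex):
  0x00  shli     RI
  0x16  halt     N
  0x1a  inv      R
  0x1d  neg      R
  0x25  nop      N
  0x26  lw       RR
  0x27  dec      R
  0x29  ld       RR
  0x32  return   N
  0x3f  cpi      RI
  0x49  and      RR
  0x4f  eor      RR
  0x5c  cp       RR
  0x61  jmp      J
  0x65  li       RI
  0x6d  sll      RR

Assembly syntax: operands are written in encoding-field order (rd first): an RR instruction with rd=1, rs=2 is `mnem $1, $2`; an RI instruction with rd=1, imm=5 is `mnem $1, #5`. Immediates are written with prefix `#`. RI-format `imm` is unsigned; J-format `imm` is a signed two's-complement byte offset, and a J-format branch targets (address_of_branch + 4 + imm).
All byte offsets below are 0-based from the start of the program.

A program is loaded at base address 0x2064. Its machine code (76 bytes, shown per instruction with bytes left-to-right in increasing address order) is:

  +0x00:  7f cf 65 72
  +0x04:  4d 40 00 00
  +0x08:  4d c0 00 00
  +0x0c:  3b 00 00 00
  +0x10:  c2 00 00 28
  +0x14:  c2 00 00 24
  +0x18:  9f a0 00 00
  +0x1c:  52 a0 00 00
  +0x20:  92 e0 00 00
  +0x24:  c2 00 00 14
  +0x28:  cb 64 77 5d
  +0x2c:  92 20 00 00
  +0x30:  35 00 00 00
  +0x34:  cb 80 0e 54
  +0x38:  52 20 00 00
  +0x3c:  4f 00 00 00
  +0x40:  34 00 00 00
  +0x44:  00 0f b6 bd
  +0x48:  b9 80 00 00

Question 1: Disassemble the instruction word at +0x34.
li $3, #3668

[34] cb 80 0e 54 → 0xcb800e54
  top 7b → 0x65 → li [RI]
  rd@[24:23]=0x3 ⇒ $3
  imm@[22:0]=0xe54 ⇒ #3668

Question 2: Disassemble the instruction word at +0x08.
+0x08: 4d c0 00 00 ⇒ word 0x4dc00000 (big)
  opcode bits[31:25]=0x26: lw/RR
  rd@[24:23]=0x3 ⇒ $3
  rs@[22:21]=0x2 ⇒ $2

lw $3, $2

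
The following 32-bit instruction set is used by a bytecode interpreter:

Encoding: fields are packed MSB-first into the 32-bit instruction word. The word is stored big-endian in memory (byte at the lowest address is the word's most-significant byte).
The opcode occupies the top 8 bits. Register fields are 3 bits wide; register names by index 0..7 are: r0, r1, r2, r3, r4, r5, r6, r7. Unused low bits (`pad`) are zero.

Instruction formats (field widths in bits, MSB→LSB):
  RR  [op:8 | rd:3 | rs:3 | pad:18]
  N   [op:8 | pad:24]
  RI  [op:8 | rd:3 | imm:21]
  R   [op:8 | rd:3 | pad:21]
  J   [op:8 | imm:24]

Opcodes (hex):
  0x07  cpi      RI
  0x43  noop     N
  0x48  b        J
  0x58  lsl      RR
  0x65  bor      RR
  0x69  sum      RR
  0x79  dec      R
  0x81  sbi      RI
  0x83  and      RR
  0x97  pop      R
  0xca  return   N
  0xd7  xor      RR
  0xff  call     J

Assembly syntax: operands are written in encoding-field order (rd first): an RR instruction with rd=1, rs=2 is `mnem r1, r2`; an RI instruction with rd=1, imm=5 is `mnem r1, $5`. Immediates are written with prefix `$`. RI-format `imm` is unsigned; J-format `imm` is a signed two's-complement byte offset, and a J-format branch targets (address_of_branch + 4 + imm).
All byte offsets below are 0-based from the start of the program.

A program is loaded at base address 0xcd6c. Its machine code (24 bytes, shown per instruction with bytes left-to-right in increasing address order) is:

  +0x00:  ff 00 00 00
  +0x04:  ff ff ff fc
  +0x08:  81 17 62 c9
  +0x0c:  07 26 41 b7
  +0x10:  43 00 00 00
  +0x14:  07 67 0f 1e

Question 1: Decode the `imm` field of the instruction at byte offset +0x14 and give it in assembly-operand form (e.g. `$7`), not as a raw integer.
$462622

@+14  big-endian(07 67 0f 1e) = 0x07670f1e
  top 8b → 0x7 → cpi [RI]
  rd: (w>>21)&0x7=0x3 → r3
  imm: (w>>0)&0x1fffff=0x70f1e → $462622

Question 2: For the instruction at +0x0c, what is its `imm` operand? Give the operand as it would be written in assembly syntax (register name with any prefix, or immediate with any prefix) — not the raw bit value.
+0x0c: 07 26 41 b7 ⇒ word 0x072641b7 (big)
  top 8b → 0x7 → cpi [RI]
  [23:21] rd=1 = r1
  [20:0] imm=410039 = $410039

$410039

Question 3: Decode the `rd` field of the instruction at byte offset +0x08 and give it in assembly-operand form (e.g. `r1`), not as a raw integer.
[08] 81 17 62 c9 → 0x811762c9
  opcode bits[31:24]=0x81: sbi/RI
  rd: (w>>21)&0x7=0x0 → r0
  imm: (w>>0)&0x1fffff=0x1762c9 → $1532617

r0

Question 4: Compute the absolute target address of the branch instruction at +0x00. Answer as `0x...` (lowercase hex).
0xcd70

+0x00: ff 00 00 00 ⇒ word 0xff000000 (big)
  top 8b → 0xff → call [J]
  [23:0] imm=0 = $0
  target = base 0xcd6c + off 0x00 + 4 + imm 0 = 0xcd70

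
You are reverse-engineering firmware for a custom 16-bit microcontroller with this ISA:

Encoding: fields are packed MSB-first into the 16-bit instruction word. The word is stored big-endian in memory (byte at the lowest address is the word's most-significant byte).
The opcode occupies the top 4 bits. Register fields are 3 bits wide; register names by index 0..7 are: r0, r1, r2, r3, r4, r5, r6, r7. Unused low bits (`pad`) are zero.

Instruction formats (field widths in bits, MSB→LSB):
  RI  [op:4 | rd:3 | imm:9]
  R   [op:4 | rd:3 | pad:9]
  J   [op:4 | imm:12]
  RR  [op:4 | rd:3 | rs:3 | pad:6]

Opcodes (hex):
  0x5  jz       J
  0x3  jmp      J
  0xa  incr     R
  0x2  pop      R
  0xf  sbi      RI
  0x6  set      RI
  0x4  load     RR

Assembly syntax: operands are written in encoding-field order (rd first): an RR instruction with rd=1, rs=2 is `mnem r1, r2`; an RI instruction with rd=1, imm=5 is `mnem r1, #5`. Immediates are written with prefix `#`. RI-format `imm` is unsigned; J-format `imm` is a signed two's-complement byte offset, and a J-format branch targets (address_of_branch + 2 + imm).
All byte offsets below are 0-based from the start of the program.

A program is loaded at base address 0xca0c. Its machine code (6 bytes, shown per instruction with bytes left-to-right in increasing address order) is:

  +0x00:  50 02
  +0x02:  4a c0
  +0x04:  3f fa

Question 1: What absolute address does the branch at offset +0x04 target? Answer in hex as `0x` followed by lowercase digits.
+0x04: 3f fa ⇒ word 0x3ffa (big)
  opcode bits[15:12]=0x3: jmp/J
  imm: (w>>0)&0xfff=0xffa (s12→-6) → #-6
  target = base 0xca0c + off 0x04 + 2 + imm -6 = 0xca0c

0xca0c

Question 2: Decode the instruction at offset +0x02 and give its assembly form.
load r5, r3

+0x02: 4a c0 ⇒ word 0x4ac0 (big)
  top 4b → 0x4 → load [RR]
  [11:9] rd=5 = r5
  [8:6] rs=3 = r3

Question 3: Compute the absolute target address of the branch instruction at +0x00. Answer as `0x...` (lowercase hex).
+0x00: 50 02 ⇒ word 0x5002 (big)
  opcode bits[15:12]=0x5: jz/J
  [11:0] imm=2 = #2
  target = base 0xca0c + off 0x00 + 2 + imm 2 = 0xca10

0xca10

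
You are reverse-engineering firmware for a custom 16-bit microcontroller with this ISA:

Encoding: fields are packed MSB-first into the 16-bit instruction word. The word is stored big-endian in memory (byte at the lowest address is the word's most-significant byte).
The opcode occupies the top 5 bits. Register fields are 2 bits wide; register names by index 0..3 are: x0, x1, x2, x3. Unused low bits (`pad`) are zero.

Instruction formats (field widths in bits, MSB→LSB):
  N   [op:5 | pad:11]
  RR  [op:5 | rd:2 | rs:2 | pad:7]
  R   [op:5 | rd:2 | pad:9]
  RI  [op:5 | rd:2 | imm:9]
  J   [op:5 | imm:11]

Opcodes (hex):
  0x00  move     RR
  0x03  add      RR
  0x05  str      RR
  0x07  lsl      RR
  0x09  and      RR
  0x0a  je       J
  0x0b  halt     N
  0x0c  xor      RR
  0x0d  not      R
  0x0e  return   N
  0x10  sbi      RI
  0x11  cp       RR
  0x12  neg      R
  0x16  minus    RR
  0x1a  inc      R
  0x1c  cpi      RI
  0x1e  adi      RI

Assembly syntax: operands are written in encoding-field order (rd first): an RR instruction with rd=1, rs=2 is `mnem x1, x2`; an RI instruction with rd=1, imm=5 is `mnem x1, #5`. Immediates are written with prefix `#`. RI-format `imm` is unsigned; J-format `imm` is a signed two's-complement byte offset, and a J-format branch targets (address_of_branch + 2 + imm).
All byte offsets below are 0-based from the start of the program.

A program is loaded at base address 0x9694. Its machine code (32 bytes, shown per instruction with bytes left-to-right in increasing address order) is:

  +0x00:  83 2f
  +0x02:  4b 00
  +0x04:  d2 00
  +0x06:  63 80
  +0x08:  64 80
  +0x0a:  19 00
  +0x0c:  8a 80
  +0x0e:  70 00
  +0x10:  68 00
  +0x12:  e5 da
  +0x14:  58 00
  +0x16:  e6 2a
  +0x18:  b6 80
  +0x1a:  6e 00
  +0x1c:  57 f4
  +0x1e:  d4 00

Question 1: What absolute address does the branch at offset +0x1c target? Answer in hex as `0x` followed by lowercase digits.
0x96a6

+0x1c: 57 f4 ⇒ word 0x57f4 (big)
  opcode bits[15:11]=0xa: je/J
  imm: (w>>0)&0x7ff=0x7f4 (s11→-12) → #-12
  target = base 0x9694 + off 0x1c + 2 + imm -12 = 0x96a6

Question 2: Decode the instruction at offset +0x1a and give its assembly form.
@+1a  big-endian(6e 00) = 0x6e00
  top 5b → 0xd → not [R]
  rd: (w>>9)&0x3=0x3 → x3

not x3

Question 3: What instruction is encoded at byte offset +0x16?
@+16  big-endian(e6 2a) = 0xe62a
  top 5b → 0x1c → cpi [RI]
  [10:9] rd=3 = x3
  [8:0] imm=42 = #42

cpi x3, #42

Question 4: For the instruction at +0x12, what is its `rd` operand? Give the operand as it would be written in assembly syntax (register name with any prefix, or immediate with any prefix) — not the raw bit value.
x2

@+12  big-endian(e5 da) = 0xe5da
  top 5b → 0x1c → cpi [RI]
  rd: (w>>9)&0x3=0x2 → x2
  imm: (w>>0)&0x1ff=0x1da → #474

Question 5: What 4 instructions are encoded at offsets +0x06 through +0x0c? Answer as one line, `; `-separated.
xor x1, x3; xor x2, x1; add x0, x2; cp x1, x1

off 0x06: read 63 80 as big → 0x6380
  opcode bits[15:11]=0xc: xor/RR
  [10:9] rd=1 = x1
  [8:7] rs=3 = x3
off 0x08: read 64 80 as big → 0x6480
  opcode bits[15:11]=0xc: xor/RR
  [10:9] rd=2 = x2
  [8:7] rs=1 = x1
off 0x0a: read 19 00 as big → 0x1900
  opcode bits[15:11]=0x3: add/RR
  [10:9] rd=0 = x0
  [8:7] rs=2 = x2
off 0x0c: read 8a 80 as big → 0x8a80
  opcode bits[15:11]=0x11: cp/RR
  [10:9] rd=1 = x1
  [8:7] rs=1 = x1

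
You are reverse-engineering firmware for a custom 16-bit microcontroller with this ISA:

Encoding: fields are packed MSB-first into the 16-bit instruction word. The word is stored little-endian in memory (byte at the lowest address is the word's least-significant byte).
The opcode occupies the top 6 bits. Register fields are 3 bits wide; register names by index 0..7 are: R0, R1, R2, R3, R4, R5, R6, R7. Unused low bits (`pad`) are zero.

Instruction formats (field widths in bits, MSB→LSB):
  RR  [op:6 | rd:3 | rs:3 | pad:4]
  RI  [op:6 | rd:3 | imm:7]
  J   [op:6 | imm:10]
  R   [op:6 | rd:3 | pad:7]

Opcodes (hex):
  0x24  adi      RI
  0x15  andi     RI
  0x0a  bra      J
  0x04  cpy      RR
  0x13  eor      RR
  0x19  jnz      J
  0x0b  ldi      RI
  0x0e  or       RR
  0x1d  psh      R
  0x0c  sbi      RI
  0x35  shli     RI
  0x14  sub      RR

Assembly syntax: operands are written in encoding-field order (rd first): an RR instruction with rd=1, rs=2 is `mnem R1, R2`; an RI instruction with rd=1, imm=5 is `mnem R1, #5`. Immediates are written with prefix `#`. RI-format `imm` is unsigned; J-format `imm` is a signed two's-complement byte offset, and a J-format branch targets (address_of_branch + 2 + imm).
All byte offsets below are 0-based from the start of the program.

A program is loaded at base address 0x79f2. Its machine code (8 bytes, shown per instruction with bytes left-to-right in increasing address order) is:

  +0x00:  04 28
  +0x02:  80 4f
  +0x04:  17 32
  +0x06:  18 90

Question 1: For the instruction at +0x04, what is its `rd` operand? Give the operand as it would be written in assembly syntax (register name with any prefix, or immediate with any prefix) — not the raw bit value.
R4

+0x04: 17 32 ⇒ word 0x3217 (little)
  opcode bits[15:10]=0xc: sbi/RI
  rd: (w>>7)&0x7=0x4 → R4
  imm: (w>>0)&0x7f=0x17 → #23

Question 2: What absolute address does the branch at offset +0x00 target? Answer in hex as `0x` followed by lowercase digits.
@+00  little-endian(04 28) = 0x2804
  opcode bits[15:10]=0xa: bra/J
  imm@[9:0]=0x4 ⇒ #4
  target = base 0x79f2 + off 0x00 + 2 + imm 4 = 0x79f8

0x79f8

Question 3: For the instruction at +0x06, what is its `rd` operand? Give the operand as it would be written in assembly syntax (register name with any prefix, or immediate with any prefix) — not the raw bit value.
R0

@+06  little-endian(18 90) = 0x9018
  op=0x9018>>10=0x24 ⇒ adi (RI)
  [9:7] rd=0 = R0
  [6:0] imm=24 = #24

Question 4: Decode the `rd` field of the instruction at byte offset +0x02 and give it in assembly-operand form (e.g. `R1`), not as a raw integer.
R7

+0x02: 80 4f ⇒ word 0x4f80 (little)
  top 6b → 0x13 → eor [RR]
  rd@[9:7]=0x7 ⇒ R7
  rs@[6:4]=0x0 ⇒ R0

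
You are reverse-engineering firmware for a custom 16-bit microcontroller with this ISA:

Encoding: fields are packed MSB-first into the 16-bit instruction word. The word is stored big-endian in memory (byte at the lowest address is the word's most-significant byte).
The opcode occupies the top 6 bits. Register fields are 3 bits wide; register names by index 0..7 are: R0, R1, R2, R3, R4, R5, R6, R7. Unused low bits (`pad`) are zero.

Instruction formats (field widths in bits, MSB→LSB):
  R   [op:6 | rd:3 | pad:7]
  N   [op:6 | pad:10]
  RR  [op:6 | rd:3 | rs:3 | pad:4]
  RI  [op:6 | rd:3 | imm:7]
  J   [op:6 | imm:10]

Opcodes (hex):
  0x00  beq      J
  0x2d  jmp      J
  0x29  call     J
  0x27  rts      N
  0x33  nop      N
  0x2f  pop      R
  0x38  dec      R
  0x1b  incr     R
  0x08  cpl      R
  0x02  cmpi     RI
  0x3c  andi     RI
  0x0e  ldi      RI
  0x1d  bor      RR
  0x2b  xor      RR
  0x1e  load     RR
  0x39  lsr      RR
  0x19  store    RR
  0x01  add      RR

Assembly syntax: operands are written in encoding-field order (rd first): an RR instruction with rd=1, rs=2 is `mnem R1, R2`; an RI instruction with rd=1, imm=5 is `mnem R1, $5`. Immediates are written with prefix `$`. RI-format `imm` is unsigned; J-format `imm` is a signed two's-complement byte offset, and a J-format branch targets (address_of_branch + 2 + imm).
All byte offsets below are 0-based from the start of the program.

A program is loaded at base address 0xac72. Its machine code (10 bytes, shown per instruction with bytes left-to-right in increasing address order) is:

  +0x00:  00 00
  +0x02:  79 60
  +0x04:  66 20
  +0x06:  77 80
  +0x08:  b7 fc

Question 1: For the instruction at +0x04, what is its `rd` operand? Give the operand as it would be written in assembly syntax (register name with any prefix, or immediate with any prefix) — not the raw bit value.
R4

off 0x04: read 66 20 as big → 0x6620
  top 6b → 0x19 → store [RR]
  [9:7] rd=4 = R4
  [6:4] rs=2 = R2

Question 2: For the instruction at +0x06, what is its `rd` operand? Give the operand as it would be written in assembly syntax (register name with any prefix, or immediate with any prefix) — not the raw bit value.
R7

[06] 77 80 → 0x7780
  opcode bits[15:10]=0x1d: bor/RR
  [9:7] rd=7 = R7
  [6:4] rs=0 = R0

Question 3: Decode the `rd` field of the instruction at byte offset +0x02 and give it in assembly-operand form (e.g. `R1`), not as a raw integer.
+0x02: 79 60 ⇒ word 0x7960 (big)
  opcode bits[15:10]=0x1e: load/RR
  rd: (w>>7)&0x7=0x2 → R2
  rs: (w>>4)&0x7=0x6 → R6

R2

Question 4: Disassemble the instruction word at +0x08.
jmp $-4

off 0x08: read b7 fc as big → 0xb7fc
  op=0xb7fc>>10=0x2d ⇒ jmp (J)
  imm: (w>>0)&0x3ff=0x3fc (s10→-4) → $-4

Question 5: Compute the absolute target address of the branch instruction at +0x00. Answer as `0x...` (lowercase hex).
@+00  big-endian(00 00) = 0x0000
  op=0x0000>>10=0x0 ⇒ beq (J)
  [9:0] imm=0 = $0
  target = base 0xac72 + off 0x00 + 2 + imm 0 = 0xac74

0xac74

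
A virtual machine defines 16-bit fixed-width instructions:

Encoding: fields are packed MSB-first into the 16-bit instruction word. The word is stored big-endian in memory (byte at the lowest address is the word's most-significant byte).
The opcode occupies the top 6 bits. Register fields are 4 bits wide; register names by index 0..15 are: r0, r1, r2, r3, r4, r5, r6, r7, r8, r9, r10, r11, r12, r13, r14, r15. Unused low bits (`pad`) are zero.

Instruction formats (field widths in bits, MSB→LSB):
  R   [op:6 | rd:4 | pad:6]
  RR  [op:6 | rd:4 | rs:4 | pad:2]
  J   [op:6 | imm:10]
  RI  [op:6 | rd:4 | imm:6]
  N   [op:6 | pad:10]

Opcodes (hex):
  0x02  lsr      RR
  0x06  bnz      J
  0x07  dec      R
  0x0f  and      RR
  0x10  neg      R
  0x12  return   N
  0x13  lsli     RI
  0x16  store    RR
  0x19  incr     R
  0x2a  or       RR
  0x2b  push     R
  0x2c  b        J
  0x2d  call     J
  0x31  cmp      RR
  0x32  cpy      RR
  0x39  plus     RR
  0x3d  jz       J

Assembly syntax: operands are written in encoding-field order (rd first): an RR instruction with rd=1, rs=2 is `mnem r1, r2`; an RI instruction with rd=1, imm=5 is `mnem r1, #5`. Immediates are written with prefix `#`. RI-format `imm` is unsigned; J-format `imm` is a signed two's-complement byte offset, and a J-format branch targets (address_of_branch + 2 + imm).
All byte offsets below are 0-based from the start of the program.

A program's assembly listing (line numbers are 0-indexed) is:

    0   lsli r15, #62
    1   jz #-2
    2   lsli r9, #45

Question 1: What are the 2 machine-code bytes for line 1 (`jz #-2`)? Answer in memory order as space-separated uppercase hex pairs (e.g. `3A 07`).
F7 FE

line 1 (jz): pack op=0x3d:6|imm=-2:10 = 0xf7fe; big→ f7 fe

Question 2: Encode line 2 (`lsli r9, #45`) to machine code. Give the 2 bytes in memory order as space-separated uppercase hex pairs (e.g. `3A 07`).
4E 6D

2. lsli fields op=0x13:6|rd=9:4|imm=45:6 → word 4e6dh → 4e 6d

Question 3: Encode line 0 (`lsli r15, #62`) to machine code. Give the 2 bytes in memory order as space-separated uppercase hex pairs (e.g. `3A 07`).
4F FE

0. lsli fields op=0x13:6|rd=15:4|imm=62:6 → word 4ffeh → 4f fe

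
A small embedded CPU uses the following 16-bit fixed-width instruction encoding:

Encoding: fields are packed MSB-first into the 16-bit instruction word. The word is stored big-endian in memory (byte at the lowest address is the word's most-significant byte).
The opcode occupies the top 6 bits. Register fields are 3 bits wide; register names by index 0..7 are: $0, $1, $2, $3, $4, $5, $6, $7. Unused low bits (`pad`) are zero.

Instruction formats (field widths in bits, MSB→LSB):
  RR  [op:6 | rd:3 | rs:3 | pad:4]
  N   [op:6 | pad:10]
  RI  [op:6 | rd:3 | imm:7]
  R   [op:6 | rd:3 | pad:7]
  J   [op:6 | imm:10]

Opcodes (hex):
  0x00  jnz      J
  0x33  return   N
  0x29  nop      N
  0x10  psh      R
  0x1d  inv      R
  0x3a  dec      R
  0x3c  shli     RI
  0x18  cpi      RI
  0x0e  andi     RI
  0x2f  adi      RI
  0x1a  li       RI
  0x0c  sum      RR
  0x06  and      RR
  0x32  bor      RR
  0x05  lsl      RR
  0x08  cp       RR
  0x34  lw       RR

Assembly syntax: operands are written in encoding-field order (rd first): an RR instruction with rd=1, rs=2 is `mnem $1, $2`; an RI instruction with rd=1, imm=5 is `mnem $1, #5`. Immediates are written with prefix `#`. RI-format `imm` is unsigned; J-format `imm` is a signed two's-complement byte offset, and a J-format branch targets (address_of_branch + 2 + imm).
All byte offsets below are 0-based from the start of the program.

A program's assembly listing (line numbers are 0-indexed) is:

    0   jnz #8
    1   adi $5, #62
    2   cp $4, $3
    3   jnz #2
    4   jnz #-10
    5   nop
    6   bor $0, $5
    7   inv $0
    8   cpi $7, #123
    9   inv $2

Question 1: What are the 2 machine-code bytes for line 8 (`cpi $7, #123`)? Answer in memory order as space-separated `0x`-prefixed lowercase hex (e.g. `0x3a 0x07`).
8. cpi fields op=0x18:6|rd=7:3|imm=123:7 → word 63fbh → 63 fb

0x63 0xfb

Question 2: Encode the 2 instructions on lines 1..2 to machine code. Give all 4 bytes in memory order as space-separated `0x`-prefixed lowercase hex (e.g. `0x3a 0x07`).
L1: adi op=0x2f:6|rd=5:3|imm=62:7 ⇒ 0xbebe ⇒ big be be
L2: cp op=0x8:6|rd=4:3|rs=3:3|pad=0:4 ⇒ 0x2230 ⇒ big 22 30

0xbe 0xbe 0x22 0x30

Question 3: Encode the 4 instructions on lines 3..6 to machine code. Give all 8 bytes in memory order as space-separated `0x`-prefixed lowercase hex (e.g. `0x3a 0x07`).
0x00 0x02 0x03 0xf6 0xa4 0x00 0xc8 0x50

3. jnz fields op=0x0:6|imm=2:10 → word 0002h → 00 02
4. jnz fields op=0x0:6|imm=-10:10 → word 03f6h → 03 f6
5. nop fields op=0x29:6|pad=0:10 → word a400h → a4 00
6. bor fields op=0x32:6|rd=0:3|rs=5:3|pad=0:4 → word c850h → c8 50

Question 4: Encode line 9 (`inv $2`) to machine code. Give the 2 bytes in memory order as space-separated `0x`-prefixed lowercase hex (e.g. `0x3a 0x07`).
line 9 (inv): pack op=0x1d:6|rd=2:3|pad=0:7 = 0x7500; big→ 75 00

0x75 0x00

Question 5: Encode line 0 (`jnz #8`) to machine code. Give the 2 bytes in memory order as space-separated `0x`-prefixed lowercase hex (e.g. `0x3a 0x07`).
0x00 0x08

0. jnz fields op=0x0:6|imm=8:10 → word 0008h → 00 08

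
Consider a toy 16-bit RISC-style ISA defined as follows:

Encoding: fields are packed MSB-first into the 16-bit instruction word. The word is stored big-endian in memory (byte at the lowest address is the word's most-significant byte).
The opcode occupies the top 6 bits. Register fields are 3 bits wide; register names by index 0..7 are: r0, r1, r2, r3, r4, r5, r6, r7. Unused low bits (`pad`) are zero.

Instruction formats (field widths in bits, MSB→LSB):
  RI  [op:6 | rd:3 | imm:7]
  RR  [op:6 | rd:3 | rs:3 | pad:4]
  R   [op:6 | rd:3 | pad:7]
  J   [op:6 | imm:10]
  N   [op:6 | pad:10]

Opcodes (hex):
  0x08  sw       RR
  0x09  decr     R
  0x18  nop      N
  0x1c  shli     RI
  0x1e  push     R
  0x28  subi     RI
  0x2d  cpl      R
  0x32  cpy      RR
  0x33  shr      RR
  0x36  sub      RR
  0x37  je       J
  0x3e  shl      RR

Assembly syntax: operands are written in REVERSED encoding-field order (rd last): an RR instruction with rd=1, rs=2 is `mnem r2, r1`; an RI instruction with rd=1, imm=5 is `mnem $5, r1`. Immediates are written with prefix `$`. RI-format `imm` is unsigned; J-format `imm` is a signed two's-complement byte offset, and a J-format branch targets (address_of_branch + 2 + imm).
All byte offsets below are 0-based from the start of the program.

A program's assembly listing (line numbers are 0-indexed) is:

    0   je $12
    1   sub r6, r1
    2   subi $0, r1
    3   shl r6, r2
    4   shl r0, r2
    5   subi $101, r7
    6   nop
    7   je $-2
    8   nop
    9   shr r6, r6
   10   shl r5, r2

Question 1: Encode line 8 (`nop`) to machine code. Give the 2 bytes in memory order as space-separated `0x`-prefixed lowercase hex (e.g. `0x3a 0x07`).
0x60 0x00

line 8 (nop): pack op=0x18:6|pad=0:10 = 0x6000; big→ 60 00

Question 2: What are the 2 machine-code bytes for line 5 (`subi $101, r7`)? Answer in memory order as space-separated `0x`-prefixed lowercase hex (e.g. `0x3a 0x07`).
L5: subi op=0x28:6|rd=7:3|imm=101:7 ⇒ 0xa3e5 ⇒ big a3 e5

0xa3 0xe5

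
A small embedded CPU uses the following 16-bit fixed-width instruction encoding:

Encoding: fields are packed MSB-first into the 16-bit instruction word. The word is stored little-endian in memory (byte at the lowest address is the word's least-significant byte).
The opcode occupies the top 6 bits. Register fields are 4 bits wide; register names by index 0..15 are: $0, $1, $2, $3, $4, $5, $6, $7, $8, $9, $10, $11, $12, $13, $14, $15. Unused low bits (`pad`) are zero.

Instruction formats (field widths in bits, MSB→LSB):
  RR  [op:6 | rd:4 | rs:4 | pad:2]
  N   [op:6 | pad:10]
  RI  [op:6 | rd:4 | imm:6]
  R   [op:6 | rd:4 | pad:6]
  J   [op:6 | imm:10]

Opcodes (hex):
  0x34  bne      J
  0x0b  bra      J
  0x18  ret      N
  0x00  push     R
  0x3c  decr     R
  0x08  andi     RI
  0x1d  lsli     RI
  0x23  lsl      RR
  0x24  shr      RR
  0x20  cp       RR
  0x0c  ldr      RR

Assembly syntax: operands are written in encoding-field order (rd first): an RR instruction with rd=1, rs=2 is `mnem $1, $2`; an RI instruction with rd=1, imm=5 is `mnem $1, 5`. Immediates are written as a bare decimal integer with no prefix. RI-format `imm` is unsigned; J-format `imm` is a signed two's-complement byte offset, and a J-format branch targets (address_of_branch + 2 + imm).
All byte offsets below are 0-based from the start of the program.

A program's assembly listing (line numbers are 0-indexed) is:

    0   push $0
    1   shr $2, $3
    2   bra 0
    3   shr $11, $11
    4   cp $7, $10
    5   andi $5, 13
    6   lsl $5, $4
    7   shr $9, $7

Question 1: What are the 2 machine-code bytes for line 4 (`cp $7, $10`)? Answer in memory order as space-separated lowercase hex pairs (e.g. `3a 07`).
e8 81

line 4 (cp): pack op=0x20:6|rd=7:4|rs=10:4|pad=0:2 = 0x81e8; little→ e8 81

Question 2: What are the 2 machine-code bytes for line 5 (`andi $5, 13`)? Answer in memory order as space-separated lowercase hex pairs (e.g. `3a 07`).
4d 21

5. andi fields op=0x8:6|rd=5:4|imm=13:6 → word 214dh → 4d 21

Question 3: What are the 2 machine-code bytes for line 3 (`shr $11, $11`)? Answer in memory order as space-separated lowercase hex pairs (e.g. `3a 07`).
3. shr fields op=0x24:6|rd=11:4|rs=11:4|pad=0:2 → word 92ech → ec 92

ec 92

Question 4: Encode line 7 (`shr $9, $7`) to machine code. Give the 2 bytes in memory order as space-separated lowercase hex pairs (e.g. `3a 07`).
7. shr fields op=0x24:6|rd=9:4|rs=7:4|pad=0:2 → word 925ch → 5c 92

5c 92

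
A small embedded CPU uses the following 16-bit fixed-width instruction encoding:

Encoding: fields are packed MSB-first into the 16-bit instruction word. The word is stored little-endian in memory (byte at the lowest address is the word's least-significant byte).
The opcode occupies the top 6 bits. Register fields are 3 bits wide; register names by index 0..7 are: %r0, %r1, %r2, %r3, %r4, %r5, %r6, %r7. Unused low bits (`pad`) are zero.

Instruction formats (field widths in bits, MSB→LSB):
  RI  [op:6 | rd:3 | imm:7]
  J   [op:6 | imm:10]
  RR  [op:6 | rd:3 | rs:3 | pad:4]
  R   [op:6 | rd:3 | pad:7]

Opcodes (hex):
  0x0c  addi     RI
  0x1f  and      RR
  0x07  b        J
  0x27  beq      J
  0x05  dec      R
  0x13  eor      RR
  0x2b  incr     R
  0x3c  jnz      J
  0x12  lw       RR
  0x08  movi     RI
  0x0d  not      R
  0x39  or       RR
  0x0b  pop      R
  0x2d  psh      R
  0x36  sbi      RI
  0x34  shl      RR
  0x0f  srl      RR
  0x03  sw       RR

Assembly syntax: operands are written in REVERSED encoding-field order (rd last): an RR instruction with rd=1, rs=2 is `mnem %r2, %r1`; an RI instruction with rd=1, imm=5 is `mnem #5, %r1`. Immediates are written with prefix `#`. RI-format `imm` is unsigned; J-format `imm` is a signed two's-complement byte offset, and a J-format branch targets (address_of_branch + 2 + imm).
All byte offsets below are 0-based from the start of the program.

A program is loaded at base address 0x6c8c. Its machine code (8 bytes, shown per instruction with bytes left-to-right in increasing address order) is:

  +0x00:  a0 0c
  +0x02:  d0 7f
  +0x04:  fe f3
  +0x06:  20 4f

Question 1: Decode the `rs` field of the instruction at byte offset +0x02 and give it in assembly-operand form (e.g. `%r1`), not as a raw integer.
+0x02: d0 7f ⇒ word 0x7fd0 (little)
  op=0x7fd0>>10=0x1f ⇒ and (RR)
  [9:7] rd=7 = %r7
  [6:4] rs=5 = %r5

%r5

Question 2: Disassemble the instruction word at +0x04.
jnz #-2

off 0x04: read fe f3 as little → 0xf3fe
  top 6b → 0x3c → jnz [J]
  imm@[9:0]=0x3fe (s10→-2) ⇒ #-2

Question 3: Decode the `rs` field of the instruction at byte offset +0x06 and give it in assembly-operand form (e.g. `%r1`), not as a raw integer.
%r2

@+06  little-endian(20 4f) = 0x4f20
  opcode bits[15:10]=0x13: eor/RR
  [9:7] rd=6 = %r6
  [6:4] rs=2 = %r2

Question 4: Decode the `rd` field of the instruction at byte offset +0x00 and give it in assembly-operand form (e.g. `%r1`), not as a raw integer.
%r1

[00] a0 0c → 0x0ca0
  opcode bits[15:10]=0x3: sw/RR
  rd: (w>>7)&0x7=0x1 → %r1
  rs: (w>>4)&0x7=0x2 → %r2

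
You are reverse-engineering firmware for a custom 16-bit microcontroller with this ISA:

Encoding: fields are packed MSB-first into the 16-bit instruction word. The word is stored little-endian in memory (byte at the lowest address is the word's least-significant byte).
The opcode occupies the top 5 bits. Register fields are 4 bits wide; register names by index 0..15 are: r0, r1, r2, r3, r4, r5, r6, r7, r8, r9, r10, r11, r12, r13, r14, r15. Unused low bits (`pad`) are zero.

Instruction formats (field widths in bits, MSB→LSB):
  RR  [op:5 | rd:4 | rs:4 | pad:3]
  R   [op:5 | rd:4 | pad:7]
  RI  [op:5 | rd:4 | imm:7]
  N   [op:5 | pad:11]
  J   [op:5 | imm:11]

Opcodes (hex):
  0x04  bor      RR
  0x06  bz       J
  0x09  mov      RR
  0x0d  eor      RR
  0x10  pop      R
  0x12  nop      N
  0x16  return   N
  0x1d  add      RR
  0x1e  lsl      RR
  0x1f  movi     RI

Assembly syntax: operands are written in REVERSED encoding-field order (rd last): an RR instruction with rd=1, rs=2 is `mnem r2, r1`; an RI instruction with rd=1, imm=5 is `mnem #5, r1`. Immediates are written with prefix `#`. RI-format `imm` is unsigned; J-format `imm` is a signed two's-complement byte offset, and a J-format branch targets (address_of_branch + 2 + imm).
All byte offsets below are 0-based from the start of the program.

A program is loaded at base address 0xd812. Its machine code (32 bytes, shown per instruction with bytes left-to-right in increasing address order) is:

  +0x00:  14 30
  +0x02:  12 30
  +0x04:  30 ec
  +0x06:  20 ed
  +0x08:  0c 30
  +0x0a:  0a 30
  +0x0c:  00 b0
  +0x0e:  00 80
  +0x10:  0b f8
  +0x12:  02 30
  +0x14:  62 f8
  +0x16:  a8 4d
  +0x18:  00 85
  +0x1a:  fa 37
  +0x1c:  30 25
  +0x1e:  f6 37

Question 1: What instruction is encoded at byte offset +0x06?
off 0x06: read 20 ed as little → 0xed20
  opcode bits[15:11]=0x1d: add/RR
  rd@[10:7]=0xa ⇒ r10
  rs@[6:3]=0x4 ⇒ r4

add r4, r10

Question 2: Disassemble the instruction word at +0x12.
+0x12: 02 30 ⇒ word 0x3002 (little)
  opcode bits[15:11]=0x6: bz/J
  imm@[10:0]=0x2 ⇒ #2

bz #2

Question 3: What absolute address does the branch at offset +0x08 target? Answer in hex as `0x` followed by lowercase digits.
0xd828

off 0x08: read 0c 30 as little → 0x300c
  top 5b → 0x6 → bz [J]
  imm: (w>>0)&0x7ff=0xc → #12
  target = base 0xd812 + off 0x08 + 2 + imm 12 = 0xd828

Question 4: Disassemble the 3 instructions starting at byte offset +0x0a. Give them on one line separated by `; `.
+0x0a: 0a 30 ⇒ word 0x300a (little)
  top 5b → 0x6 → bz [J]
  imm: (w>>0)&0x7ff=0xa → #10
+0x0c: 00 b0 ⇒ word 0xb000 (little)
  top 5b → 0x16 → return [N]
+0x0e: 00 80 ⇒ word 0x8000 (little)
  top 5b → 0x10 → pop [R]
  rd: (w>>7)&0xf=0x0 → r0

bz #10; return; pop r0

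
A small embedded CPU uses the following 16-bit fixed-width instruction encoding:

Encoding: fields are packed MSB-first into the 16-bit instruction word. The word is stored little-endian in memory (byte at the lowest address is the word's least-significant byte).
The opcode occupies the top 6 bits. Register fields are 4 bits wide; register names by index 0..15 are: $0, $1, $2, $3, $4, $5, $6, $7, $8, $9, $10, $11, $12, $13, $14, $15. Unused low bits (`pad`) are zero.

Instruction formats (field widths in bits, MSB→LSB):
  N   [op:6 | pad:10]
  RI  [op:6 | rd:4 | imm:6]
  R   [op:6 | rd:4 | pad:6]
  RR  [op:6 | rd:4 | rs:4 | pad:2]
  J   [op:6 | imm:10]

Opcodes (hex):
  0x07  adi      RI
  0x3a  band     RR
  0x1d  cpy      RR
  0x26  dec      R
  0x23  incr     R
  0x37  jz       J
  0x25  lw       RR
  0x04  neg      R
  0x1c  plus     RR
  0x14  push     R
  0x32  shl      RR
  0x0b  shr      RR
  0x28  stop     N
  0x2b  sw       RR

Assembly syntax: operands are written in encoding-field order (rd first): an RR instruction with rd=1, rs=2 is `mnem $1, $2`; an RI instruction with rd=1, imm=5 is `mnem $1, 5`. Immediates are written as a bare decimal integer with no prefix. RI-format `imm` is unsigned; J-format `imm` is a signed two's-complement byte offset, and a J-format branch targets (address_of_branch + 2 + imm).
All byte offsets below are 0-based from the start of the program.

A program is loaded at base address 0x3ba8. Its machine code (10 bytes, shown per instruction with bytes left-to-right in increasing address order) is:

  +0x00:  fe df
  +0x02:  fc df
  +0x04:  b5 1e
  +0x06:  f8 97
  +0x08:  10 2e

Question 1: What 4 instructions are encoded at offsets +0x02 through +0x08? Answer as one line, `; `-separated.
jz -4; adi $10, 53; lw $15, $14; shr $8, $4

@+02  little-endian(fc df) = 0xdffc
  op=0xdffc>>10=0x37 ⇒ jz (J)
  [9:0] imm=1020 (s10→-4) = -4
@+04  little-endian(b5 1e) = 0x1eb5
  op=0x1eb5>>10=0x7 ⇒ adi (RI)
  [9:6] rd=10 = $10
  [5:0] imm=53 = 53
@+06  little-endian(f8 97) = 0x97f8
  op=0x97f8>>10=0x25 ⇒ lw (RR)
  [9:6] rd=15 = $15
  [5:2] rs=14 = $14
@+08  little-endian(10 2e) = 0x2e10
  op=0x2e10>>10=0xb ⇒ shr (RR)
  [9:6] rd=8 = $8
  [5:2] rs=4 = $4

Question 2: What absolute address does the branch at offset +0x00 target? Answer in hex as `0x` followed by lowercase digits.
off 0x00: read fe df as little → 0xdffe
  opcode bits[15:10]=0x37: jz/J
  imm@[9:0]=0x3fe (s10→-2) ⇒ -2
  target = base 0x3ba8 + off 0x00 + 2 + imm -2 = 0x3ba8

0x3ba8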